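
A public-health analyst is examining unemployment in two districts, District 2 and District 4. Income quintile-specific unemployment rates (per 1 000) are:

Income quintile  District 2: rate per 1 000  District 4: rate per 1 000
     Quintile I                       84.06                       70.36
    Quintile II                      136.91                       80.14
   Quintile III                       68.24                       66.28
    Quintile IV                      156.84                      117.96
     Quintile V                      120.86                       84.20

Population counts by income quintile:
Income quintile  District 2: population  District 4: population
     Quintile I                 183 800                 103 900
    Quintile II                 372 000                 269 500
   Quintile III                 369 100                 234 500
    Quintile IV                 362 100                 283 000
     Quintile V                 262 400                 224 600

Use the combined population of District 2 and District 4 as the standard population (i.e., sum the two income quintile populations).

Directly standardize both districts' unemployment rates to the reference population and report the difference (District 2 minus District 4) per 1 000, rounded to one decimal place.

Combined standard total = 2 664 900; weights = 0.1080, 0.2407, 0.2265, 0.2421, 0.1827.
District 2: 0.1080×84.06 + 0.2407×136.91 + 0.2265×68.24 + 0.2421×156.84 + 0.1827×120.86 = 117.5420 per 1 000.
District 4: 0.1080×70.36 + 0.2407×80.14 + 0.2265×66.28 + 0.2421×117.96 + 0.1827×84.20 = 85.8420 per 1 000.
Difference = 117.5420 − 85.8420 = 31.7000.

31.7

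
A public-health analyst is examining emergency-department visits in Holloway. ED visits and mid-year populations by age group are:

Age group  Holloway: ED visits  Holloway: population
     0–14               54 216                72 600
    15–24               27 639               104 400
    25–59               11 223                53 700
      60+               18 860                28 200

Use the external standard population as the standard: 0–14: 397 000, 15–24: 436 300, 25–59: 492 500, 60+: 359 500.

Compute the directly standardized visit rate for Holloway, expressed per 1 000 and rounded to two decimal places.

Age-specific rates per 1 000 for Holloway: 746.777, 264.741, 208.994, 668.794.
Standard total = 1 685 300; weights = 0.2356, 0.2589, 0.2922, 0.2133.
Standardized rate: 0.2356×746.777 + 0.2589×264.741 + 0.2922×208.994 + 0.2133×668.794 = 448.1922 per 1 000.

448.19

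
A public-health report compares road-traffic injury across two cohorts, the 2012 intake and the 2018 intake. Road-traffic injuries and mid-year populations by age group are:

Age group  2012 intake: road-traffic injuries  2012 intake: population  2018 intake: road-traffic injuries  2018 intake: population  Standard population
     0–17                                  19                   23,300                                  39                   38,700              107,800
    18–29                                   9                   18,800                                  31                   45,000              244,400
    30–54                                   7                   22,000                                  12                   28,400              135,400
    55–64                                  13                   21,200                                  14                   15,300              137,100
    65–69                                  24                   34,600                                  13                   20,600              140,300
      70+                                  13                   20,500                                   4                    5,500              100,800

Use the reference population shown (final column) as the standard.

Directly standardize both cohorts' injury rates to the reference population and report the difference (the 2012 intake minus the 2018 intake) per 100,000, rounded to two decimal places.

-14.81

Age-specific rates per 100,000 for the 2012 intake: 81.55, 47.87, 31.82, 61.32, 69.36, 63.41.
For the 2018 intake: 100.78, 68.89, 42.25, 91.50, 63.11, 72.73.
Standard total = 865,800; weights = 0.1245, 0.2823, 0.1564, 0.1584, 0.1620, 0.1164.
The 2012 intake: 0.1245×81.55 + 0.2823×47.87 + 0.1564×31.82 + 0.1584×61.32 + 0.1620×69.36 + 0.1164×63.41 = 56.9760 per 100,000.
The 2018 intake: 0.1245×100.78 + 0.2823×68.89 + 0.1564×42.25 + 0.1584×91.50 + 0.1620×63.11 + 0.1164×72.73 = 71.7845 per 100,000.
Difference = 56.9760 − 71.7845 = -14.8085.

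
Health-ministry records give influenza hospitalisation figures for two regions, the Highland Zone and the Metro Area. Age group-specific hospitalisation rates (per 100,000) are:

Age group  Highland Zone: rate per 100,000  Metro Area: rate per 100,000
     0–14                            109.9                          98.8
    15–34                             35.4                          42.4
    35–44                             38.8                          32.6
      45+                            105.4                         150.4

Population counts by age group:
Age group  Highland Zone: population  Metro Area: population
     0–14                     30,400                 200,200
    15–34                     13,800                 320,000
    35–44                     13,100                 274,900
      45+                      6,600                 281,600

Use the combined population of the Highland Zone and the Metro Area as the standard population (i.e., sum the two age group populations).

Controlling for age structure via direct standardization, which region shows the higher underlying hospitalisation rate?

Metro Area

Combined standard total = 1,140,600; weights = 0.2022, 0.2927, 0.2525, 0.2527.
The Highland Zone: 0.2022×109.9 + 0.2927×35.4 + 0.2525×38.8 + 0.2527×105.4 = 69.0077 per 100,000.
The Metro Area: 0.2022×98.8 + 0.2927×42.4 + 0.2525×32.6 + 0.2527×150.4 = 78.6169 per 100,000.
The crude rates (78.77 vs 78.63) would put the Highland Zone higher, but that reflects its age composition; once standardized to a common age structure, the Metro Area has the higher underlying rate.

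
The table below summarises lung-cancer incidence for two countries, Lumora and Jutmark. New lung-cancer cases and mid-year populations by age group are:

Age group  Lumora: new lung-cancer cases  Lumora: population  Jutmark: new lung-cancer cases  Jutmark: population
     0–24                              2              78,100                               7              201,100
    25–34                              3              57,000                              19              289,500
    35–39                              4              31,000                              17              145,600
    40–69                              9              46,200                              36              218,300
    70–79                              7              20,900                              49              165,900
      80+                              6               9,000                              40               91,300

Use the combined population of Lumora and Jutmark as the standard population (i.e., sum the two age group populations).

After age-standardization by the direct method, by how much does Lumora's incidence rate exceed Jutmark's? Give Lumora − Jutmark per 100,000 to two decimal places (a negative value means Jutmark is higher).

2.46

Age-specific rates per 100,000 for Lumora: 2.56, 5.26, 12.90, 19.48, 33.49, 66.67.
For Jutmark: 3.48, 6.56, 11.68, 16.49, 29.54, 43.81.
Combined standard total = 1,353,900; weights = 0.2062, 0.2559, 0.1304, 0.1954, 0.1380, 0.0741.
Lumora: 0.2062×2.56 + 0.2559×5.26 + 0.1304×12.90 + 0.1954×19.48 + 0.1380×33.49 + 0.0741×66.67 = 16.9238 per 100,000.
Jutmark: 0.2062×3.48 + 0.2559×6.56 + 0.1304×11.68 + 0.1954×16.49 + 0.1380×29.54 + 0.0741×43.81 = 14.4630 per 100,000.
Difference = 16.9238 − 14.4630 = 2.4608.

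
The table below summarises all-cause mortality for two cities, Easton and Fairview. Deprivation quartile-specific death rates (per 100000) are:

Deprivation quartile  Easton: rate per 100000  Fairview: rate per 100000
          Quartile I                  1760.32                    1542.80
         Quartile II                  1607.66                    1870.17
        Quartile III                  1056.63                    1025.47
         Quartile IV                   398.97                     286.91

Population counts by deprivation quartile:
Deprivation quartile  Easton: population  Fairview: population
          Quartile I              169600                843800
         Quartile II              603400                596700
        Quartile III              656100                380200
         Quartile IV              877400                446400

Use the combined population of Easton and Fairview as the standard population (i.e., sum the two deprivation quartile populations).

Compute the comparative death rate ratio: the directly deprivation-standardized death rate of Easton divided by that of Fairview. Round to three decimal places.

Combined standard total = 4573600; weights = 0.2216, 0.2624, 0.2266, 0.2894.
Easton: 0.2216×1760.32 + 0.2624×1607.66 + 0.2266×1056.63 + 0.2894×398.97 = 1166.7840 per 100000.
Fairview: 0.2216×1542.80 + 0.2624×1870.17 + 0.2266×1025.47 + 0.2894×286.91 = 1147.9733 per 100000.
Ratio = 1166.7840 ÷ 1147.9733 = 1.01639.

1.016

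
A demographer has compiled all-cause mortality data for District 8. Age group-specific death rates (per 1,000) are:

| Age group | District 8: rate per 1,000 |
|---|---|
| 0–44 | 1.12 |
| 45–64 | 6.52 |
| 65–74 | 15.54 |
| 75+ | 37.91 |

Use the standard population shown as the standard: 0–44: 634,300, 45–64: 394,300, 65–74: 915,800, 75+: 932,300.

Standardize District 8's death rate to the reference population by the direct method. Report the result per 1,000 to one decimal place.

18.4

Standard total = 2,876,700; weights = 0.2205, 0.1371, 0.3184, 0.3241.
Standardized rate: 0.2205×1.12 + 0.1371×6.52 + 0.3184×15.54 + 0.3241×37.91 = 18.3739 per 1,000.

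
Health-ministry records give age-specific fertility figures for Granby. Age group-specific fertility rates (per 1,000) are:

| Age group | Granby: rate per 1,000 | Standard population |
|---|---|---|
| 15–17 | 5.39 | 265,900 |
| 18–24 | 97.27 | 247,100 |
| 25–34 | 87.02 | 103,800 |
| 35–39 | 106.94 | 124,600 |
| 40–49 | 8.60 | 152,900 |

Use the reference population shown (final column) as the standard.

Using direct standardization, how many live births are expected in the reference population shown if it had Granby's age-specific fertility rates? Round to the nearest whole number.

49141

Expected live births = Σ (standard pop × age-specific rate ÷ 1,000)
= 265,900×5.39/1,000 + 247,100×97.27/1,000 + 103,800×87.02/1,000 + 124,600×106.94/1,000 + 152,900×8.60/1,000
= 1433.20 + 24035.42 + 9032.68 + 13324.72 + 1314.94 = 49140.96.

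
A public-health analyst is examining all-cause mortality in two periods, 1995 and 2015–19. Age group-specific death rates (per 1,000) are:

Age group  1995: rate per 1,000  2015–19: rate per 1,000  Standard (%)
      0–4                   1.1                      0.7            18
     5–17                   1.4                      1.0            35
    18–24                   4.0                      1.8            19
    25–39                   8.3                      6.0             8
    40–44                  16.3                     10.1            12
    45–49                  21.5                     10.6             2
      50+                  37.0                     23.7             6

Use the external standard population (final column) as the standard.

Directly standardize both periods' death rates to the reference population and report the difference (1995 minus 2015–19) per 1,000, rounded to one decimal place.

Standard weights: 0.18, 0.35, 0.19, 0.08, 0.12, 0.02, 0.06.
1995: 0.1800×1.1 + 0.3500×1.4 + 0.1900×4.0 + 0.0800×8.3 + 0.1200×16.3 + 0.0200×21.5 + 0.0600×37.0 = 6.7180 per 1,000.
2015–19: 0.1800×0.7 + 0.3500×1.0 + 0.1900×1.8 + 0.0800×6.0 + 0.1200×10.1 + 0.0200×10.6 + 0.0600×23.7 = 4.1440 per 1,000.
Difference = 6.7180 − 4.1440 = 2.5740.

2.6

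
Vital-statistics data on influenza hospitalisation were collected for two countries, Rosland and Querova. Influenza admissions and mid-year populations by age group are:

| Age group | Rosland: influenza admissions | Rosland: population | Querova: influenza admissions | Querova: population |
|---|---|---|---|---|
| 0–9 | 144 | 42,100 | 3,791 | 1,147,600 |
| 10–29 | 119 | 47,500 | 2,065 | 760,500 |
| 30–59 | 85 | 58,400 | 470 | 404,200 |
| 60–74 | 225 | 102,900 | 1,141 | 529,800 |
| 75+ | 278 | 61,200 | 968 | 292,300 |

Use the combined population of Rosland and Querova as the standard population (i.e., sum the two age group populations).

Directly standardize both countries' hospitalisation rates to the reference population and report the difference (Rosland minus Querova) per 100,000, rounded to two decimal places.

16.27

Age-specific rates per 100,000 for Rosland: 342.04, 250.53, 145.55, 218.66, 454.25.
For Querova: 330.34, 271.53, 116.28, 215.36, 331.17.
Combined standard total = 3,446,500; weights = 0.3452, 0.2344, 0.1342, 0.1836, 0.1026.
Rosland: 0.3452×342.04 + 0.2344×250.53 + 0.1342×145.55 + 0.1836×218.66 + 0.1026×454.25 = 283.0716 per 100,000.
Querova: 0.3452×330.34 + 0.2344×271.53 + 0.1342×116.28 + 0.1836×215.36 + 0.1026×331.17 = 266.7994 per 100,000.
Difference = 283.0716 − 266.7994 = 16.2722.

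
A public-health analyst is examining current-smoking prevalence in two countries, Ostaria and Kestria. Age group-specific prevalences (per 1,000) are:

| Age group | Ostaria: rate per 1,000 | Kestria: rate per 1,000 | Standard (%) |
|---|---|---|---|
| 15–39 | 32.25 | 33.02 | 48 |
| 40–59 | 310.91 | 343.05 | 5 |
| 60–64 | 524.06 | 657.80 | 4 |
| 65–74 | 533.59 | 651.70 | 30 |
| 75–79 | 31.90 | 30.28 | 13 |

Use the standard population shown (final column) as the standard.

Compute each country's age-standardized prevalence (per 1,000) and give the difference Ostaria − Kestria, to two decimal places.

-42.55

Standard weights: 0.48, 0.05, 0.04, 0.30, 0.13.
Ostaria: 0.4800×32.25 + 0.0500×310.91 + 0.0400×524.06 + 0.3000×533.59 + 0.1300×31.90 = 216.2119 per 1,000.
Kestria: 0.4800×33.02 + 0.0500×343.05 + 0.0400×657.80 + 0.3000×651.70 + 0.1300×30.28 = 258.7605 per 1,000.
Difference = 216.2119 − 258.7605 = -42.5486.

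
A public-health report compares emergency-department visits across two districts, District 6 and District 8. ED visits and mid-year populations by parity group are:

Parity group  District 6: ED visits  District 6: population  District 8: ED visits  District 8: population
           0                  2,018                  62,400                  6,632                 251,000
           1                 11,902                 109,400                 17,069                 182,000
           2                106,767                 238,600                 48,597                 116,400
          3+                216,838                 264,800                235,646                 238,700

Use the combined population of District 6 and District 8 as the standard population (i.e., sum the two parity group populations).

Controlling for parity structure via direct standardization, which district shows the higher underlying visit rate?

Parity-specific rates per 1,000 for District 6: 32.340, 108.793, 447.473, 818.875.
For District 8: 26.422, 93.786, 417.500, 987.206.
Combined standard total = 1,463,300; weights = 0.2142, 0.1991, 0.2426, 0.3441.
District 6: 0.2142×32.340 + 0.1991×108.793 + 0.2426×447.473 + 0.3441×818.875 = 418.9120 per 1,000.
District 8: 0.2142×26.422 + 0.1991×93.786 + 0.2426×417.500 + 0.3441×987.206 = 465.3048 per 1,000.
The crude rates (499.89 vs 390.74) would put District 6 higher, but that reflects its parity composition; once standardized to a common parity structure, District 8 has the higher underlying rate.

District 8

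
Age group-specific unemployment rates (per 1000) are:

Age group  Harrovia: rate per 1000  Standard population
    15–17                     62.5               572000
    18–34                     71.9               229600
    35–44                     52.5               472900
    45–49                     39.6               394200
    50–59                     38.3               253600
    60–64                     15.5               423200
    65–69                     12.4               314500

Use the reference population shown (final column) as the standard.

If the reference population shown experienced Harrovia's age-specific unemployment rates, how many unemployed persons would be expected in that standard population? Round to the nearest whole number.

112868

Expected unemployed persons = Σ (standard pop × age-specific rate ÷ 1000)
= 572000×62.5/1000 + 229600×71.9/1000 + 472900×52.5/1000 + 394200×39.6/1000 + 253600×38.3/1000 + 423200×15.5/1000 + 314500×12.4/1000
= 35750.00 + 16508.24 + 24827.25 + 15610.32 + 9712.88 + 6559.60 + 3899.80 = 112868.09.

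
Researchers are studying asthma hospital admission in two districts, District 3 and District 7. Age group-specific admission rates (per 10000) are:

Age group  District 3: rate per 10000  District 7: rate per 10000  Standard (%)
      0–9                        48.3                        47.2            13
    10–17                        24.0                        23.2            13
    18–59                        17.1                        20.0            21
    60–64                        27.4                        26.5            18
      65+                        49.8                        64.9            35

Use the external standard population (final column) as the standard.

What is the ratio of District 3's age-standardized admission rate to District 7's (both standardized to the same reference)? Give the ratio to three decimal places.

Standard weights: 0.13, 0.13, 0.21, 0.18, 0.35.
District 3: 0.1300×48.3 + 0.1300×24.0 + 0.2100×17.1 + 0.1800×27.4 + 0.3500×49.8 = 35.3520 per 10000.
District 7: 0.1300×47.2 + 0.1300×23.2 + 0.2100×20.0 + 0.1800×26.5 + 0.3500×64.9 = 40.8370 per 10000.
Ratio = 35.3520 ÷ 40.8370 = 0.86569.

0.866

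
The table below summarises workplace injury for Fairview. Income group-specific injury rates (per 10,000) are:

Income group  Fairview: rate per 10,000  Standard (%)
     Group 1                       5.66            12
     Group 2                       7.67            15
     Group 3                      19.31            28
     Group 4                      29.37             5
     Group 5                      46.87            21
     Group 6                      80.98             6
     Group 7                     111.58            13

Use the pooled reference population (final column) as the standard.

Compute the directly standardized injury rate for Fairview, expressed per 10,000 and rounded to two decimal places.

Standard weights: 0.12, 0.15, 0.28, 0.05, 0.21, 0.06, 0.13.
Standardized rate: 0.1200×5.66 + 0.1500×7.67 + 0.2800×19.31 + 0.0500×29.37 + 0.2100×46.87 + 0.0600×80.98 + 0.1300×111.58 = 37.9119 per 10,000.

37.91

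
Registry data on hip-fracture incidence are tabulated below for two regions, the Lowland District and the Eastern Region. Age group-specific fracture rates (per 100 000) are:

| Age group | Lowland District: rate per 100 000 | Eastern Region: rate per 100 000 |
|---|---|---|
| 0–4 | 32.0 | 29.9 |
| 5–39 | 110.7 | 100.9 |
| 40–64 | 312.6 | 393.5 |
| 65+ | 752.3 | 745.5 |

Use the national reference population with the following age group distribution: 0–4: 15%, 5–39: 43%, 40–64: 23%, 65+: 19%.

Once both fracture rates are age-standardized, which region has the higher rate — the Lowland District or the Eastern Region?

Standard weights: 0.15, 0.43, 0.23, 0.19.
The Lowland District: 0.1500×32.0 + 0.4300×110.7 + 0.2300×312.6 + 0.1900×752.3 = 267.2360 per 100 000.
The Eastern Region: 0.1500×29.9 + 0.4300×100.9 + 0.2300×393.5 + 0.1900×745.5 = 280.0220 per 100 000.

Eastern Region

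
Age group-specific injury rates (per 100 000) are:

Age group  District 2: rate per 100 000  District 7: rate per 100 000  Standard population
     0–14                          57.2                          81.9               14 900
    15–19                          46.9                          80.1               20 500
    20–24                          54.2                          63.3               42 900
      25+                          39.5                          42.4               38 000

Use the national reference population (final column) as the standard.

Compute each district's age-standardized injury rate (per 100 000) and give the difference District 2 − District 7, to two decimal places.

-13.32

Standard total = 116 300; weights = 0.1281, 0.1763, 0.3689, 0.3267.
District 2: 0.1281×57.2 + 0.1763×46.9 + 0.3689×54.2 + 0.3267×39.5 = 48.4945 per 100 000.
District 7: 0.1281×81.9 + 0.1763×80.1 + 0.3689×63.3 + 0.3267×42.4 = 61.8154 per 100 000.
Difference = 48.4945 − 61.8154 = -13.3209.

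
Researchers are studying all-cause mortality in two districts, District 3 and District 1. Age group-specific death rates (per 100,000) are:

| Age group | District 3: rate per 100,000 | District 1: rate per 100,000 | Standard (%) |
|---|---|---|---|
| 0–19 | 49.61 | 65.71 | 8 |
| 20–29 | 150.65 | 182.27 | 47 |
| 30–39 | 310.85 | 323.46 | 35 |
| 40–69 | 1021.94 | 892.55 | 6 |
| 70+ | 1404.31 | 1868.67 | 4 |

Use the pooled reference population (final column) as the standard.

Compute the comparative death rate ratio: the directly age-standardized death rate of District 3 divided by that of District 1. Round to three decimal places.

0.906

Standard weights: 0.08, 0.47, 0.35, 0.06, 0.04.
District 3: 0.0800×49.61 + 0.4700×150.65 + 0.3500×310.85 + 0.0600×1021.94 + 0.0400×1404.31 = 301.0606 per 100,000.
District 1: 0.0800×65.71 + 0.4700×182.27 + 0.3500×323.46 + 0.0600×892.55 + 0.0400×1868.67 = 332.4345 per 100,000.
Ratio = 301.0606 ÷ 332.4345 = 0.90562.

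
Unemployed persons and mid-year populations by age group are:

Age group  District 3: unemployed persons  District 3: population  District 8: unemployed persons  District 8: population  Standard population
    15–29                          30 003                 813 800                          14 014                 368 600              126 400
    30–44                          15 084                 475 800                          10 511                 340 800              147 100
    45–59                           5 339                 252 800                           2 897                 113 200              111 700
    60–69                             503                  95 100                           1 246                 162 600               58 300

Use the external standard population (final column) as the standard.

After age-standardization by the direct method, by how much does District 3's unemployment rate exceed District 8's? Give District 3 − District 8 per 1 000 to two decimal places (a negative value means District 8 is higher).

-1.48

Age-specific rates per 1 000 for District 3: 36.868, 31.702, 21.119, 5.289.
For District 8: 38.020, 30.842, 25.592, 7.663.
Standard total = 443 500; weights = 0.2850, 0.3317, 0.2519, 0.1315.
District 3: 0.2850×36.868 + 0.3317×31.702 + 0.2519×21.119 + 0.1315×5.289 = 27.0370 per 1 000.
District 8: 0.2850×38.020 + 0.3317×30.842 + 0.2519×25.592 + 0.1315×7.663 = 28.5184 per 1 000.
Difference = 27.0370 − 28.5184 = -1.4814.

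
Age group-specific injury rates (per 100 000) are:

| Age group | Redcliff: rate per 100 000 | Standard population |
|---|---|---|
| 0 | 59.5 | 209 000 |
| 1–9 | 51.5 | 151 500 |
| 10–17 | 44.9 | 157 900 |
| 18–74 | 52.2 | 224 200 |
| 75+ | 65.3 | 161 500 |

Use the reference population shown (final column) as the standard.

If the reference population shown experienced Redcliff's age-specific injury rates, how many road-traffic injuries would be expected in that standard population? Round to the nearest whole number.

496

Expected road-traffic injuries = Σ (standard pop × age-specific rate ÷ 100 000)
= 209 000×59.5/100 000 + 151 500×51.5/100 000 + 157 900×44.9/100 000 + 224 200×52.2/100 000 + 161 500×65.3/100 000
= 124.36 + 78.02 + 70.90 + 117.03 + 105.46 = 495.77.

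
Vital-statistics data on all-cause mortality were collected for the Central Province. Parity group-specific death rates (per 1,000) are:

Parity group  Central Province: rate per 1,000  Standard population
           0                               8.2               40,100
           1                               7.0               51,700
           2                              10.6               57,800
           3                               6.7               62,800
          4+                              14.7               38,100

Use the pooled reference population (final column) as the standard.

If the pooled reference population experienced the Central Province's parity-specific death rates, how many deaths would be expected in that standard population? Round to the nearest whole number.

Expected deaths = Σ (standard pop × parity-specific rate ÷ 1,000)
= 40,100×8.2/1,000 + 51,700×7.0/1,000 + 57,800×10.6/1,000 + 62,800×6.7/1,000 + 38,100×14.7/1,000
= 328.82 + 361.90 + 612.68 + 420.76 + 560.07 = 2284.23.

2284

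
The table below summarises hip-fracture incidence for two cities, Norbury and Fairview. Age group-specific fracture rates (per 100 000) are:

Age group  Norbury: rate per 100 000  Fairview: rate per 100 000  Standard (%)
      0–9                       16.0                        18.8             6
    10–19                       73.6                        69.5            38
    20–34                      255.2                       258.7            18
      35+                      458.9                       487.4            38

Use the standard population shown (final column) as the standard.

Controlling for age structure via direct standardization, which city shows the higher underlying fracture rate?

Standard weights: 0.06, 0.38, 0.18, 0.38.
Norbury: 0.0600×16.0 + 0.3800×73.6 + 0.1800×255.2 + 0.3800×458.9 = 249.2460 per 100 000.
Fairview: 0.0600×18.8 + 0.3800×69.5 + 0.1800×258.7 + 0.3800×487.4 = 259.3160 per 100 000.

Fairview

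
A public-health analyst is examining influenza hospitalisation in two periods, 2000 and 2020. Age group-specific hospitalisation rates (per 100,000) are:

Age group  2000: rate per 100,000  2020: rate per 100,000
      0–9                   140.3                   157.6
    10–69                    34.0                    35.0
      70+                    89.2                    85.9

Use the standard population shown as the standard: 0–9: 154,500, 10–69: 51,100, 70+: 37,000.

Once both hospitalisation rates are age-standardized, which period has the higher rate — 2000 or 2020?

2020

Standard total = 242,600; weights = 0.6369, 0.2106, 0.1525.
2000: 0.6369×140.3 + 0.2106×34.0 + 0.1525×89.2 = 110.1160 per 100,000.
2020: 0.6369×157.6 + 0.2106×35.0 + 0.1525×85.9 = 120.8409 per 100,000.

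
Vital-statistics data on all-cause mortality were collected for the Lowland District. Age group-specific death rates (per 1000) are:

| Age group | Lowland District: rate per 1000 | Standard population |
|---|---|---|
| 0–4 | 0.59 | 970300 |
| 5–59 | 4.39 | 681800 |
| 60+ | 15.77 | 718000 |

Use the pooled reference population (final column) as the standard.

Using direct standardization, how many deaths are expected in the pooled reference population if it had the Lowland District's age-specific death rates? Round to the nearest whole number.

Expected deaths = Σ (standard pop × age-specific rate ÷ 1000)
= 970300×0.59/1000 + 681800×4.39/1000 + 718000×15.77/1000
= 572.48 + 2993.10 + 11322.86 = 14888.44.

14888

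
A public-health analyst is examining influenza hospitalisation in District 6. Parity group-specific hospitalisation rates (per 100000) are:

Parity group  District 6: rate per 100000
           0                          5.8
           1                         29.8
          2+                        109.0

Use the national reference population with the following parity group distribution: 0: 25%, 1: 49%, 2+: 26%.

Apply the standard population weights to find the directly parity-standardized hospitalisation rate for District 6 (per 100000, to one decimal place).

Standard weights: 0.25, 0.49, 0.26.
Standardized rate: 0.2500×5.8 + 0.4900×29.8 + 0.2600×109.0 = 44.3920 per 100000.

44.4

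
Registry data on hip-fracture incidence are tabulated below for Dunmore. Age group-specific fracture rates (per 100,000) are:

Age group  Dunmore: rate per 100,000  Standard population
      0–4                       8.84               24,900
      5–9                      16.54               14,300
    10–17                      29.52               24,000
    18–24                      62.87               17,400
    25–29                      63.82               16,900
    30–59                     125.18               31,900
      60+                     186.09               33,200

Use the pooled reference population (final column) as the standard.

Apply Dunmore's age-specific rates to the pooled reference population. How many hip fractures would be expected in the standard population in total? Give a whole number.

135

Expected hip fractures = Σ (standard pop × age-specific rate ÷ 100,000)
= 24,900×8.84/100,000 + 14,300×16.54/100,000 + 24,000×29.52/100,000 + 17,400×62.87/100,000 + 16,900×63.82/100,000 + 31,900×125.18/100,000 + 33,200×186.09/100,000
= 2.20 + 2.37 + 7.08 + 10.94 + 10.79 + 39.93 + 61.78 = 135.09.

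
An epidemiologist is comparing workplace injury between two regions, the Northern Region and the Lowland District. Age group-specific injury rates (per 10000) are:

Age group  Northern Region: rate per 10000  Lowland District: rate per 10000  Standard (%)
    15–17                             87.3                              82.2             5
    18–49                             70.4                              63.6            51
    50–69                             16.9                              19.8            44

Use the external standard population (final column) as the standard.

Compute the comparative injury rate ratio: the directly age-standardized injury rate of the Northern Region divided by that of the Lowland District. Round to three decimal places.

Standard weights: 0.05, 0.51, 0.44.
The Northern Region: 0.0500×87.3 + 0.5100×70.4 + 0.4400×16.9 = 47.7050 per 10000.
The Lowland District: 0.0500×82.2 + 0.5100×63.6 + 0.4400×19.8 = 45.2580 per 10000.
Ratio = 47.7050 ÷ 45.2580 = 1.05407.

1.054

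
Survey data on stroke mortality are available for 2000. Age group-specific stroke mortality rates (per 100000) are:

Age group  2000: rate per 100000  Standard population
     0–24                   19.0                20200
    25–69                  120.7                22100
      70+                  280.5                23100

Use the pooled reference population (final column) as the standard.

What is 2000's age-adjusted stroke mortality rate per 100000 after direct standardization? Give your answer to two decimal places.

Standard total = 65400; weights = 0.3089, 0.3379, 0.3532.
Standardized rate: 0.3089×19.0 + 0.3379×120.7 + 0.3532×280.5 = 145.7312 per 100000.

145.73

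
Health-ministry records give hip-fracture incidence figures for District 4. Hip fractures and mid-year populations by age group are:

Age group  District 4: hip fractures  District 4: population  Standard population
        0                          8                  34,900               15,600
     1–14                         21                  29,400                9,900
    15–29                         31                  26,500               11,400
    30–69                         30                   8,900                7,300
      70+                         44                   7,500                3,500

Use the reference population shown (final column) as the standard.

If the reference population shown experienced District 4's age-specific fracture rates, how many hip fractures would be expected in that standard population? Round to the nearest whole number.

Age-specific rates per 100,000 for District 4: 22.92, 71.43, 116.98, 337.08, 586.67.
Expected hip fractures = Σ (standard pop × age-specific rate ÷ 100,000)
= 15,600×22.92/100,000 + 9,900×71.43/100,000 + 11,400×116.98/100,000 + 7,300×337.08/100,000 + 3,500×586.67/100,000
= 3.58 + 7.07 + 13.34 + 24.61 + 20.53 = 69.12.

69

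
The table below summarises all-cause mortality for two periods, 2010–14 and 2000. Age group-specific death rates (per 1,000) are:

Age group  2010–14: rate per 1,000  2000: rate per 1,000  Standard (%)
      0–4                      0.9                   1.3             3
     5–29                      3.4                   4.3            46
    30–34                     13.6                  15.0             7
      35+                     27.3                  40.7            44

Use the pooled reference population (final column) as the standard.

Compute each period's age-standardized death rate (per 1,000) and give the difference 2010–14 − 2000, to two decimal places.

Standard weights: 0.03, 0.46, 0.07, 0.44.
2010–14: 0.0300×0.9 + 0.4600×3.4 + 0.0700×13.6 + 0.4400×27.3 = 14.5550 per 1,000.
2000: 0.0300×1.3 + 0.4600×4.3 + 0.0700×15.0 + 0.4400×40.7 = 20.9750 per 1,000.
Difference = 14.5550 − 20.9750 = -6.4200.

-6.42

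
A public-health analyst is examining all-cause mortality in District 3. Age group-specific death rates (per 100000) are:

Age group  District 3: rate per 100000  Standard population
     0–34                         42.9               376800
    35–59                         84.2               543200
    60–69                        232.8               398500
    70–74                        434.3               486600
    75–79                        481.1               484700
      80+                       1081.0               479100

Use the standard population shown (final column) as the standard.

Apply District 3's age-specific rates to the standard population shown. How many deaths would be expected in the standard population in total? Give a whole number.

11171

Expected deaths = Σ (standard pop × age-specific rate ÷ 100000)
= 376800×42.9/100000 + 543200×84.2/100000 + 398500×232.8/100000 + 486600×434.3/100000 + 484700×481.1/100000 + 479100×1081.0/100000
= 161.65 + 457.37 + 927.71 + 2113.30 + 2331.89 + 5179.07 = 11171.00.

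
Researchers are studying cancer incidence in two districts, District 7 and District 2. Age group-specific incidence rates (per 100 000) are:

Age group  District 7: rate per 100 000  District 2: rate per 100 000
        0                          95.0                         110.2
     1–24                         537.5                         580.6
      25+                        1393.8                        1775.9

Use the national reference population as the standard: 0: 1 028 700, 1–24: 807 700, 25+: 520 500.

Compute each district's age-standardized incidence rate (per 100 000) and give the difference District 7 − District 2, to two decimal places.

Standard total = 2 356 900; weights = 0.4365, 0.3427, 0.2208.
District 7: 0.4365×95.0 + 0.3427×537.5 + 0.2208×1393.8 = 533.4711 per 100 000.
District 2: 0.4365×110.2 + 0.3427×580.6 + 0.2208×1775.9 = 639.2589 per 100 000.
Difference = 533.4711 − 639.2589 = -105.7878.

-105.79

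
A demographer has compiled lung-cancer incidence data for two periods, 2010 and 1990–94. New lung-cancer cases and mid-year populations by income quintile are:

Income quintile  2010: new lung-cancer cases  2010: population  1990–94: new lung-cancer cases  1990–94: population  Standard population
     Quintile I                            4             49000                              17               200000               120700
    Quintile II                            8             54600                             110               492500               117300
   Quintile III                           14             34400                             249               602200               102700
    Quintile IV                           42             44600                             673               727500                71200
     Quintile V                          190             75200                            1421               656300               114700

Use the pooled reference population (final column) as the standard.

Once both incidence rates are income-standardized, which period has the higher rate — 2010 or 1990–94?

Income-specific rates per 100000 for 2010: 8.16, 14.65, 40.70, 94.17, 252.66.
For 1990–94: 8.50, 22.34, 41.35, 92.51, 216.52.
Standard total = 526600; weights = 0.2292, 0.2227, 0.1950, 0.1352, 0.2178.
2010: 0.2292×8.16 + 0.2227×14.65 + 0.1950×40.70 + 0.1352×94.17 + 0.2178×252.66 = 80.8367 per 100000.
1990–94: 0.2292×8.50 + 0.2227×22.34 + 0.1950×41.35 + 0.1352×92.51 + 0.2178×216.52 = 74.6552 per 100000.

2010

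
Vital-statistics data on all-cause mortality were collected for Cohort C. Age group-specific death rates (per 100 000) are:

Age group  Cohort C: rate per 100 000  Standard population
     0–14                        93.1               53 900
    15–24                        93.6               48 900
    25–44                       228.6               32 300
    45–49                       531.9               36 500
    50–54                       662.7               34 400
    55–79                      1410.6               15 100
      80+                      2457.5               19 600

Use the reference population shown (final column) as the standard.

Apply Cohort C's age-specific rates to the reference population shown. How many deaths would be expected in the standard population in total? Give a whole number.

1287

Expected deaths = Σ (standard pop × age-specific rate ÷ 100 000)
= 53 900×93.1/100 000 + 48 900×93.6/100 000 + 32 300×228.6/100 000 + 36 500×531.9/100 000 + 34 400×662.7/100 000 + 15 100×1410.6/100 000 + 19 600×2457.5/100 000
= 50.18 + 45.77 + 73.84 + 194.14 + 227.97 + 213.00 + 481.67 = 1286.57.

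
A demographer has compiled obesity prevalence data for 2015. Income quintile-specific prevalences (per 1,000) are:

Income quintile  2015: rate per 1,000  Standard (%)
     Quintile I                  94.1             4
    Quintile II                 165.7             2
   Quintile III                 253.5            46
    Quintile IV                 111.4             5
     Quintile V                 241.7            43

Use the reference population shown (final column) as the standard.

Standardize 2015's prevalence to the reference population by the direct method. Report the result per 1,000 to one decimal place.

Standard weights: 0.04, 0.02, 0.46, 0.05, 0.43.
Standardized rate: 0.0400×94.1 + 0.0200×165.7 + 0.4600×253.5 + 0.0500×111.4 + 0.4300×241.7 = 233.1890 per 1,000.

233.2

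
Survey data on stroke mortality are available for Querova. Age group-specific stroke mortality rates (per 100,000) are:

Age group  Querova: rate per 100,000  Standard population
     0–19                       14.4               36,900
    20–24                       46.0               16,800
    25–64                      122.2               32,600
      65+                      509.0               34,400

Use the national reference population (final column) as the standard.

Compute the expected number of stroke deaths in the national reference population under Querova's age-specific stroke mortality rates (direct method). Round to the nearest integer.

Expected stroke deaths = Σ (standard pop × age-specific rate ÷ 100,000)
= 36,900×14.4/100,000 + 16,800×46.0/100,000 + 32,600×122.2/100,000 + 34,400×509.0/100,000
= 5.31 + 7.73 + 39.84 + 175.10 = 227.97.

228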